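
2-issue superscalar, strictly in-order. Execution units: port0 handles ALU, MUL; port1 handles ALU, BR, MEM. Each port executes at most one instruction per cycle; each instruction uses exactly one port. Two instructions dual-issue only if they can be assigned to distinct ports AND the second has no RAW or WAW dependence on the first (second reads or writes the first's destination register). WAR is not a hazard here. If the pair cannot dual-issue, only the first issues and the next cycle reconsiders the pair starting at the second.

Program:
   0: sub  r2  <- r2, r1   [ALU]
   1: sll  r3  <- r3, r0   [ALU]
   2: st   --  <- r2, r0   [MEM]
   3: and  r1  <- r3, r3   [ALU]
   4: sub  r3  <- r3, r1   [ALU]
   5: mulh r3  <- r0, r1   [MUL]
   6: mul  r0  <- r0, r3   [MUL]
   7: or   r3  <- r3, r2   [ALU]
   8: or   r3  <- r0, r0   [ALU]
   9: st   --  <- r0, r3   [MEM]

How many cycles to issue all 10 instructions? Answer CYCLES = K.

CYCLES = 7

t=0 i0,i1:sub/sll ; pair
t=1 i2,i3:st/and ; pair
t=2 i4:sub ; WAW r3
t=3 i5:mulh ; no-port MUL/MUL
t=4 i6,i7:mul/or ; pair
t=5 i8:or ; RAW r3
t=6 i9:st ; tail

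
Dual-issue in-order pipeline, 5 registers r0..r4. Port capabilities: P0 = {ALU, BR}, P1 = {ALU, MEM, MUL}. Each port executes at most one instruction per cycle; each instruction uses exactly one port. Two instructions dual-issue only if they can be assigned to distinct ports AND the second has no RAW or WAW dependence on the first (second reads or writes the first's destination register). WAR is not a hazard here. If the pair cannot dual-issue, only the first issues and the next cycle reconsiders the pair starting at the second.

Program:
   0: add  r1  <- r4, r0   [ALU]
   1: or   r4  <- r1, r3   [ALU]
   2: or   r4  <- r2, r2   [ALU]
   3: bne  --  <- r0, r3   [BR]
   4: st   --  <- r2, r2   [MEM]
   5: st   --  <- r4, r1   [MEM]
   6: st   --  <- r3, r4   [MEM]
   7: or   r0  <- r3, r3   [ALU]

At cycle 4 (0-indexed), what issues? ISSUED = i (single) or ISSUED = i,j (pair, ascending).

ISSUED = 5

t=0 i0:add ; RAW r1
t=1 i1:or ; WAW r4
t=2 i2&i3:or+bne ; dual
t=3 i4:st ; no-port MEM/MEM
t=4 i5:st ; no-port MEM/MEM
t=5 i6&i7:st+or ; dual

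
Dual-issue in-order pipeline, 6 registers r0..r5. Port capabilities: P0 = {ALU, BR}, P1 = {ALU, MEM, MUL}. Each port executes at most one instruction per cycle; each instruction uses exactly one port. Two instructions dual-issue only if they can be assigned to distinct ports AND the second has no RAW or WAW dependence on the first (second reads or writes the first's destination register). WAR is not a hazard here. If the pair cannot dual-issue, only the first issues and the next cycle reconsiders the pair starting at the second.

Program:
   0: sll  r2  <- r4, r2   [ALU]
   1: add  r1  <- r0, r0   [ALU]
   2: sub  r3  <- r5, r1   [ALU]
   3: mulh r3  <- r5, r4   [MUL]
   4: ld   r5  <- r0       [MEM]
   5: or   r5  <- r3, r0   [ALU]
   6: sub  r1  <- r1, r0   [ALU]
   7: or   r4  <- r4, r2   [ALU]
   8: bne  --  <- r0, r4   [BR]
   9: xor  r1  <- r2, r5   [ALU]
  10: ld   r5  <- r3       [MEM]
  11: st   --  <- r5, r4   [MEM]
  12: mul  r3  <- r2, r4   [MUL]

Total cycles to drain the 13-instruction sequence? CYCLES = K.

0. sll.ALU;add.ALU @i0/i1  | dual
1. sub.ALU @i2  | WAW r3
2. mulh.MUL @i3  | no-port MUL/MEM
3. ld.MEM @i4  | WAW r5
4. or.ALU;sub.ALU @i5/i6  | dual
5. or.ALU @i7  | RAW r4
6. bne.BR;xor.ALU @i8/i9  | dual
7. ld.MEM @i10  | no-port MEM/MEM
8. st.MEM @i11  | no-port MEM/MUL
9. mul.MUL @i12  | tail

CYCLES = 10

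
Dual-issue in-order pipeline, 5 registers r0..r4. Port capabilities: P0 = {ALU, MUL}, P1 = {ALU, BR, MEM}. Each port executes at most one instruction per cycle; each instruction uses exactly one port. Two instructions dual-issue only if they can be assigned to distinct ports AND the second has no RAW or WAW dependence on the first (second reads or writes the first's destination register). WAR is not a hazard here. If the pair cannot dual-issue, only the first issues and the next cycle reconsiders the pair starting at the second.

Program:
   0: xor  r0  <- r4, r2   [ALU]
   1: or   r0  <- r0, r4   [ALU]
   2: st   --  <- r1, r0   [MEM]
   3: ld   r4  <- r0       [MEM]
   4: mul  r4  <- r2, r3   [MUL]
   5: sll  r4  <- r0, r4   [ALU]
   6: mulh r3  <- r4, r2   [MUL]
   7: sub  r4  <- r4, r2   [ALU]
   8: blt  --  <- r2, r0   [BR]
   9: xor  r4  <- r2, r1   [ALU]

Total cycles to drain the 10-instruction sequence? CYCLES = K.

t=0 i0:xor.ALU ; RAW+WAW r0
t=1 i1:or.ALU ; RAW r0
t=2 i2:st.MEM ; no-port MEM/MEM
t=3 i3:ld.MEM ; WAW r4
t=4 i4:mul.MUL ; RAW+WAW r4
t=5 i5:sll.ALU ; RAW r4
t=6 i6+i7:mulh.MUL;sub.ALU ; 2-wide
t=7 i8+i9:blt.BR;xor.ALU ; 2-wide

CYCLES = 8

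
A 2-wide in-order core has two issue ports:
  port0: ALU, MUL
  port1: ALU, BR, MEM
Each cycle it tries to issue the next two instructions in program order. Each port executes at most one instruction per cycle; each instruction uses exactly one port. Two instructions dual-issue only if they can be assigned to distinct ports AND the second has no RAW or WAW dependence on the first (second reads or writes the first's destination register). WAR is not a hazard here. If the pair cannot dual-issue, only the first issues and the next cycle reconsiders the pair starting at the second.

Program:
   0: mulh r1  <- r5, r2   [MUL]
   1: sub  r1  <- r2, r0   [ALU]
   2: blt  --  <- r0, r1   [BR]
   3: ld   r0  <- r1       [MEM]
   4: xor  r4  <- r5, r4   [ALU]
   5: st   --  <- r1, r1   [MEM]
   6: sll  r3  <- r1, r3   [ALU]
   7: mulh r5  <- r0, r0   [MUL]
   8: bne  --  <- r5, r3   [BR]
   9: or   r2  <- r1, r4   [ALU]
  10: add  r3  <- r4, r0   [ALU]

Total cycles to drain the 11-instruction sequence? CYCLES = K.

CYCLES = 8

  cy0 -> i0 (mulh) WAW r1
  cy1 -> i1 (sub) RAW r1
  cy2 -> i2 (blt) no-port BR/MEM
  cy3 -> i3+i4 (ld xor) pair
  cy4 -> i5+i6 (st sll) pair
  cy5 -> i7 (mulh) RAW r5
  cy6 -> i8+i9 (bne or) pair
  cy7 -> i10 (add) tail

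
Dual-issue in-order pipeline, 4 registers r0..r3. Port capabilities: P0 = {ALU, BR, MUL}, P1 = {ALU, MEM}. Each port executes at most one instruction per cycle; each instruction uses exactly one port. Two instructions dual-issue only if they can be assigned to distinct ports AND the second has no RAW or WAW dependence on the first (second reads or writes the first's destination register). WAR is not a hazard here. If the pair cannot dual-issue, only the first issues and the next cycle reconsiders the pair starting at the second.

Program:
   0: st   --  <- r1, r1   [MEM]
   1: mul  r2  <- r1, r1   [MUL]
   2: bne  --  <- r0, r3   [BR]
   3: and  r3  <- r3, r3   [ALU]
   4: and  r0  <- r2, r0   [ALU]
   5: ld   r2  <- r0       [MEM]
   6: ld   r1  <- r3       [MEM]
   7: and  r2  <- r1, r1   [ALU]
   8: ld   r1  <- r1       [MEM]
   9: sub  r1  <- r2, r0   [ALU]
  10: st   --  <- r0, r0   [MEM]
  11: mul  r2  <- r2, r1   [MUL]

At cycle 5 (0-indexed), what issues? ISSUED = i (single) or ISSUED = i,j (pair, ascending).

ISSUED = 7,8

[0] i0/i1  st;mul  -- 2-wide
[1] i2/i3  bne;and  -- 2-wide
[2] i4  and  -- RAW r0
[3] i5  ld  -- no-port MEM/MEM
[4] i6  ld  -- RAW r1
[5] i7/i8  and;ld  -- 2-wide
[6] i9/i10  sub;st  -- 2-wide
[7] i11  mul  -- tail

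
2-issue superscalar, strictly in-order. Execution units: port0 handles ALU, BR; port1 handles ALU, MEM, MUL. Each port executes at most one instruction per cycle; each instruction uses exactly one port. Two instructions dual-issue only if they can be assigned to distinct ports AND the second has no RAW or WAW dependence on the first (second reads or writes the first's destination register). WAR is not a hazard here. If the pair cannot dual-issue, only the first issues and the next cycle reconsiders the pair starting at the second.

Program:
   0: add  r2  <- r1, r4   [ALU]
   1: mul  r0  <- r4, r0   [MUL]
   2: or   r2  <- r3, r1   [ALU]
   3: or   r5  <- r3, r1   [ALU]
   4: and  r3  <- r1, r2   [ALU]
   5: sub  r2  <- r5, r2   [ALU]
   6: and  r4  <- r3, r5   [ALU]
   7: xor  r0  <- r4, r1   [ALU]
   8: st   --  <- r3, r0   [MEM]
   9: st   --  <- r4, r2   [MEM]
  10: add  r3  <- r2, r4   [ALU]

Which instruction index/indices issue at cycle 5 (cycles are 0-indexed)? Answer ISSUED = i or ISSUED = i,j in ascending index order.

ISSUED = 8

#0 head=0: add.ALU mul.MUL i0+i1 dual
#1 head=2: or.ALU or.ALU i2+i3 dual
#2 head=4: and.ALU sub.ALU i4+i5 dual
#3 head=6: and.ALU i6 RAW r4
#4 head=7: xor.ALU i7 RAW r0
#5 head=8: st.MEM i8 no-port MEM/MEM
#6 head=9: st.MEM add.ALU i9+i10 dual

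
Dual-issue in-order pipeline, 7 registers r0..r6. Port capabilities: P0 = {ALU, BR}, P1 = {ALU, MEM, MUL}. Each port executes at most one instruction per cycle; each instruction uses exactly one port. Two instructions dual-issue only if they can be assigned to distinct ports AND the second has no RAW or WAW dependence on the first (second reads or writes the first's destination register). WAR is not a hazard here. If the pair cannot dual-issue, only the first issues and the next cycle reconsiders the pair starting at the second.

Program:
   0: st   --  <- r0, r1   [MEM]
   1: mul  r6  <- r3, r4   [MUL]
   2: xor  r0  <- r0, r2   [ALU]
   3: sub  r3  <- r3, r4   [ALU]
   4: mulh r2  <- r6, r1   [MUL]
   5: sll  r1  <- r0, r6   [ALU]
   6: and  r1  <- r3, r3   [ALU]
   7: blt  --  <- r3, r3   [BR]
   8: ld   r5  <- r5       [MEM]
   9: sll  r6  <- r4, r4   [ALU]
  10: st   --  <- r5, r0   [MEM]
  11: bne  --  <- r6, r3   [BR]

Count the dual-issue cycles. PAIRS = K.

c0: i0 st.MEM  no-port MEM/MUL
c1: i1,i2 mul.MUL+xor.ALU  dual
c2: i3,i4 sub.ALU+mulh.MUL  dual
c3: i5 sll.ALU  WAW r1
c4: i6,i7 and.ALU+blt.BR  dual
c5: i8,i9 ld.MEM+sll.ALU  dual
c6: i10,i11 st.MEM+bne.BR  dual

PAIRS = 5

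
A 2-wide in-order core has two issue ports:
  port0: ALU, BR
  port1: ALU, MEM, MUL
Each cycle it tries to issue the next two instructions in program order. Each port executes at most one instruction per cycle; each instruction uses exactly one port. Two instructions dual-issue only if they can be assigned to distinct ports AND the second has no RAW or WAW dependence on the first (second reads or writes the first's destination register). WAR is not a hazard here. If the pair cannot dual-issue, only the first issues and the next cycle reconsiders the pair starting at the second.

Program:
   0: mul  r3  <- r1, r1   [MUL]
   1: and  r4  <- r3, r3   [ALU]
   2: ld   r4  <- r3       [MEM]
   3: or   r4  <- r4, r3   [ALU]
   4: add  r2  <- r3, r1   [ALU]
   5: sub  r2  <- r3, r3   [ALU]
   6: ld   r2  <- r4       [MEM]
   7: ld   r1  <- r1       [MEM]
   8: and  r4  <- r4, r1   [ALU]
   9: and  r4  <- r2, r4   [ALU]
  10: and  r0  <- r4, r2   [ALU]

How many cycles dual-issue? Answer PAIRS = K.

[0] i0  mul.MUL  -- RAW r3
[1] i1  and.ALU  -- WAW r4
[2] i2  ld.MEM  -- RAW+WAW r4
[3] i3/i4  or.ALU/add.ALU  -- 2-wide
[4] i5  sub.ALU  -- WAW r2
[5] i6  ld.MEM  -- no-port MEM/MEM
[6] i7  ld.MEM  -- RAW r1
[7] i8  and.ALU  -- RAW+WAW r4
[8] i9  and.ALU  -- RAW r4
[9] i10  and.ALU  -- tail

PAIRS = 1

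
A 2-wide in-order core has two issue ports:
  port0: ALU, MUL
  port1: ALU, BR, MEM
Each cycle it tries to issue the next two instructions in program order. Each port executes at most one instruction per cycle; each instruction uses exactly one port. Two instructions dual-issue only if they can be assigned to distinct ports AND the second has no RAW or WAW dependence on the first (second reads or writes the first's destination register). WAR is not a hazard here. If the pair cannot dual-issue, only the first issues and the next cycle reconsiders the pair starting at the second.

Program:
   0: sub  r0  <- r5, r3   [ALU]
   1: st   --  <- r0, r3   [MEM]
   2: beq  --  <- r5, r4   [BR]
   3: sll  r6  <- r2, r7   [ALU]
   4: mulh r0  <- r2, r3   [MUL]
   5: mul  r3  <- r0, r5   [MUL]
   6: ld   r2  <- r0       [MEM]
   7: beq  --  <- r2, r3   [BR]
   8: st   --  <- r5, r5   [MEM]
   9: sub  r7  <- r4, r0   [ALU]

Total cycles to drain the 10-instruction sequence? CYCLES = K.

#0 head=0: sub i0 RAW r0
#1 head=1: st i1 no-port MEM/BR
#2 head=2: beq+sll i2,i3 2-wide
#3 head=4: mulh i4 no-port MUL/MUL
#4 head=5: mul+ld i5,i6 2-wide
#5 head=7: beq i7 no-port BR/MEM
#6 head=8: st+sub i8,i9 2-wide

CYCLES = 7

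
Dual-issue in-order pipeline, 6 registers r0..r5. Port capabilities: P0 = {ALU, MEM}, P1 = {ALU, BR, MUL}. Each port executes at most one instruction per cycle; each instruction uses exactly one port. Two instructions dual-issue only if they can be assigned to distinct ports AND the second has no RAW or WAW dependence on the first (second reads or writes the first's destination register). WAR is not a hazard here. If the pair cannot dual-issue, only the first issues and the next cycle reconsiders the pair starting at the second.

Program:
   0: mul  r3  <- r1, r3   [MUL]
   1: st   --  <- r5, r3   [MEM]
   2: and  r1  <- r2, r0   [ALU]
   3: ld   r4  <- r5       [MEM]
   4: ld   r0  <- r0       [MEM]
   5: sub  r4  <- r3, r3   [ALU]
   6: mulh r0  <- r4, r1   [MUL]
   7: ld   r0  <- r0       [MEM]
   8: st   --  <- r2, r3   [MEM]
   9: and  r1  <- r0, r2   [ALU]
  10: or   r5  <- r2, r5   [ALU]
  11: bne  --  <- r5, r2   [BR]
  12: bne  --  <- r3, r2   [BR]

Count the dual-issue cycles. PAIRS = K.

#0 head=0: mul i0 RAW r3
#1 head=1: st;and i1+i2 2-wide
#2 head=3: ld i3 no-port MEM/MEM
#3 head=4: ld;sub i4+i5 2-wide
#4 head=6: mulh i6 RAW+WAW r0
#5 head=7: ld i7 no-port MEM/MEM
#6 head=8: st;and i8+i9 2-wide
#7 head=10: or i10 RAW r5
#8 head=11: bne i11 no-port BR/BR
#9 head=12: bne i12 tail

PAIRS = 3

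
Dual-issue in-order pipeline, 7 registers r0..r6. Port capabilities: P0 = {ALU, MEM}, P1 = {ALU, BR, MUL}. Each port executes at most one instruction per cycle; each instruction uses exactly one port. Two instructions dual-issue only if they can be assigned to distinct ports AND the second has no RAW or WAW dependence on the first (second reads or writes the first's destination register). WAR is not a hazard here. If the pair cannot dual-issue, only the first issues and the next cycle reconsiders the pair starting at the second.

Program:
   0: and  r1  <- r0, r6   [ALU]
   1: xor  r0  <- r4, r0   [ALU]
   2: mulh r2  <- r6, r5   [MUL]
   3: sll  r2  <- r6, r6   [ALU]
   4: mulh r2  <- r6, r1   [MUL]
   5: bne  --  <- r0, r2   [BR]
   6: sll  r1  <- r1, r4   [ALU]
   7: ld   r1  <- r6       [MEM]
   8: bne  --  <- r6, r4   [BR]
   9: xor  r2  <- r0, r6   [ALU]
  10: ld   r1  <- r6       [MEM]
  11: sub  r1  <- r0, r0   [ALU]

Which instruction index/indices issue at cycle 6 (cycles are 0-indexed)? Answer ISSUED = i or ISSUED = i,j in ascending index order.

#0 head=0: and.ALU xor.ALU i0+i1 pair
#1 head=2: mulh.MUL i2 WAW r2
#2 head=3: sll.ALU i3 WAW r2
#3 head=4: mulh.MUL i4 no-port MUL/BR
#4 head=5: bne.BR sll.ALU i5+i6 pair
#5 head=7: ld.MEM bne.BR i7+i8 pair
#6 head=9: xor.ALU ld.MEM i9+i10 pair
#7 head=11: sub.ALU i11 tail

ISSUED = 9,10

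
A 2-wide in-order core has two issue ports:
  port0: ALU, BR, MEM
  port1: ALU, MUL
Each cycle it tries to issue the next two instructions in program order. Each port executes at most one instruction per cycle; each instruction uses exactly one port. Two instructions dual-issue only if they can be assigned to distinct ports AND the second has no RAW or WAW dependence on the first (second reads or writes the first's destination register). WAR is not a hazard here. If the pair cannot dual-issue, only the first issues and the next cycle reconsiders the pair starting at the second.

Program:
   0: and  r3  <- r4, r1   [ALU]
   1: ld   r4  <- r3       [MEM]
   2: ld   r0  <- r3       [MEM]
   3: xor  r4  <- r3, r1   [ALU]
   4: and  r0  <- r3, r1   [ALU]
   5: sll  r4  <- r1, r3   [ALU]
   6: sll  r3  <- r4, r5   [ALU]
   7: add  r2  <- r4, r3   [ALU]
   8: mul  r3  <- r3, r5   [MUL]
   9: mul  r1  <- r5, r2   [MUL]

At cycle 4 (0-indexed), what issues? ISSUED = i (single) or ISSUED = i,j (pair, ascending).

0. and.ALU @i0  | RAW r3
1. ld.MEM @i1  | no-port MEM/MEM
2. ld.MEM/xor.ALU @i2&i3  | pair
3. and.ALU/sll.ALU @i4&i5  | pair
4. sll.ALU @i6  | RAW r3
5. add.ALU/mul.MUL @i7&i8  | pair
6. mul.MUL @i9  | tail

ISSUED = 6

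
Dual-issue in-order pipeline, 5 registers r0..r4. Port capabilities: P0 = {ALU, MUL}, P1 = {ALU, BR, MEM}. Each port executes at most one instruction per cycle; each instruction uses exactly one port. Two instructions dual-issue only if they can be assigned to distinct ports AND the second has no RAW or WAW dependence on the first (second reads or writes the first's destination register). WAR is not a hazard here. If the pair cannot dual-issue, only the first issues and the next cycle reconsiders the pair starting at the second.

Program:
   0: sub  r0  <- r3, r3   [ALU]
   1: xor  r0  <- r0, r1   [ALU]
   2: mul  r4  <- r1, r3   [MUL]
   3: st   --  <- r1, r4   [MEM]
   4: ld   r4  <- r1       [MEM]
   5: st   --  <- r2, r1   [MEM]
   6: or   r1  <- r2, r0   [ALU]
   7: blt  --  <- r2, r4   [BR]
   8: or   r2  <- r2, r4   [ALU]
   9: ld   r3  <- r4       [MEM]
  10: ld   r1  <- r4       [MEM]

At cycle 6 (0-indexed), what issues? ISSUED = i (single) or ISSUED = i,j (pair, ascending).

#0 head=0: sub.ALU i0 RAW+WAW r0
#1 head=1: xor.ALU/mul.MUL i1/i2 pair
#2 head=3: st.MEM i3 no-port MEM/MEM
#3 head=4: ld.MEM i4 no-port MEM/MEM
#4 head=5: st.MEM/or.ALU i5/i6 pair
#5 head=7: blt.BR/or.ALU i7/i8 pair
#6 head=9: ld.MEM i9 no-port MEM/MEM
#7 head=10: ld.MEM i10 tail

ISSUED = 9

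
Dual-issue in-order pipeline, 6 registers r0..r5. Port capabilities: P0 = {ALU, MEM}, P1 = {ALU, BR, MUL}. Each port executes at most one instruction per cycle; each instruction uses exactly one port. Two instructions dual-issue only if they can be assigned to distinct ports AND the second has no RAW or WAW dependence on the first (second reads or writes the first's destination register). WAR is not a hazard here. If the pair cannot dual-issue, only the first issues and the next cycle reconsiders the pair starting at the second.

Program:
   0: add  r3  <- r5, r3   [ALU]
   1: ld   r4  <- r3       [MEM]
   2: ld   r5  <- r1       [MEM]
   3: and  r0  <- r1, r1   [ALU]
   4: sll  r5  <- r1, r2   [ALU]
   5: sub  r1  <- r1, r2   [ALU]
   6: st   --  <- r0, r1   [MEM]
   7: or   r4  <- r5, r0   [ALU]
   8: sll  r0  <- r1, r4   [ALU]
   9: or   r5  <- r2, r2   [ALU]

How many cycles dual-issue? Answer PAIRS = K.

PAIRS = 4

0. add.ALU @i0  | RAW r3
1. ld.MEM @i1  | no-port MEM/MEM
2. ld.MEM;and.ALU @i2+i3  | pair
3. sll.ALU;sub.ALU @i4+i5  | pair
4. st.MEM;or.ALU @i6+i7  | pair
5. sll.ALU;or.ALU @i8+i9  | pair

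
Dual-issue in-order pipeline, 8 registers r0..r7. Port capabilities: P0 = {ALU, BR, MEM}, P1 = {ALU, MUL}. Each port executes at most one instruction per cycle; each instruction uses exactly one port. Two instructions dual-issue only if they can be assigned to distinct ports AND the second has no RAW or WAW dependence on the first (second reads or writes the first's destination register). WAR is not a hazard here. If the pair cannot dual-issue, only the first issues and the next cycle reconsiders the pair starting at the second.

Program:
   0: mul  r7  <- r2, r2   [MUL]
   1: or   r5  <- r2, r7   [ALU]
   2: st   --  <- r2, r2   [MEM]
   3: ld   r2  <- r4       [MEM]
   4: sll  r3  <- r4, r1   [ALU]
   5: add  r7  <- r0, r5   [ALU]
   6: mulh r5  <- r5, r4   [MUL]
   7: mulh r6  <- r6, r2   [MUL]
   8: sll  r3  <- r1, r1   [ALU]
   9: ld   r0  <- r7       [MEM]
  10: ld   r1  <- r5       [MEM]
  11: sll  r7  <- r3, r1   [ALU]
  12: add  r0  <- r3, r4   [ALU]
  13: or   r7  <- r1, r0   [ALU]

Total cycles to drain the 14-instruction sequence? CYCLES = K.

CYCLES = 9

[0] i0  mul.MUL  -- RAW r7
[1] i1+i2  or.ALU+st.MEM  -- pair
[2] i3+i4  ld.MEM+sll.ALU  -- pair
[3] i5+i6  add.ALU+mulh.MUL  -- pair
[4] i7+i8  mulh.MUL+sll.ALU  -- pair
[5] i9  ld.MEM  -- no-port MEM/MEM
[6] i10  ld.MEM  -- RAW r1
[7] i11+i12  sll.ALU+add.ALU  -- pair
[8] i13  or.ALU  -- tail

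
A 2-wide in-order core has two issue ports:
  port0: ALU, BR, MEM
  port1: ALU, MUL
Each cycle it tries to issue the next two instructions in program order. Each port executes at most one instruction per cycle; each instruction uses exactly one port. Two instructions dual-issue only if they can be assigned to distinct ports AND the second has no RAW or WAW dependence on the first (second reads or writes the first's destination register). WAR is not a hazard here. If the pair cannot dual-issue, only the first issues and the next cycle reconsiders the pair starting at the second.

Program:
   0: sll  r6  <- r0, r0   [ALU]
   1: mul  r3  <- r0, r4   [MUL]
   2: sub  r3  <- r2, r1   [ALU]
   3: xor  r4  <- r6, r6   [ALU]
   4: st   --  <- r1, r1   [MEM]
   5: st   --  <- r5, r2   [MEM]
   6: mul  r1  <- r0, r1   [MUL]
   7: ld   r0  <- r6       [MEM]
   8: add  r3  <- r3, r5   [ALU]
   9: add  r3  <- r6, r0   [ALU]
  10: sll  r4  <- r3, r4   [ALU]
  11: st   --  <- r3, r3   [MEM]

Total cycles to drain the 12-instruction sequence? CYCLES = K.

t=0 i0+i1:sll.ALU+mul.MUL ; 2-wide
t=1 i2+i3:sub.ALU+xor.ALU ; 2-wide
t=2 i4:st.MEM ; no-port MEM/MEM
t=3 i5+i6:st.MEM+mul.MUL ; 2-wide
t=4 i7+i8:ld.MEM+add.ALU ; 2-wide
t=5 i9:add.ALU ; RAW r3
t=6 i10+i11:sll.ALU+st.MEM ; 2-wide

CYCLES = 7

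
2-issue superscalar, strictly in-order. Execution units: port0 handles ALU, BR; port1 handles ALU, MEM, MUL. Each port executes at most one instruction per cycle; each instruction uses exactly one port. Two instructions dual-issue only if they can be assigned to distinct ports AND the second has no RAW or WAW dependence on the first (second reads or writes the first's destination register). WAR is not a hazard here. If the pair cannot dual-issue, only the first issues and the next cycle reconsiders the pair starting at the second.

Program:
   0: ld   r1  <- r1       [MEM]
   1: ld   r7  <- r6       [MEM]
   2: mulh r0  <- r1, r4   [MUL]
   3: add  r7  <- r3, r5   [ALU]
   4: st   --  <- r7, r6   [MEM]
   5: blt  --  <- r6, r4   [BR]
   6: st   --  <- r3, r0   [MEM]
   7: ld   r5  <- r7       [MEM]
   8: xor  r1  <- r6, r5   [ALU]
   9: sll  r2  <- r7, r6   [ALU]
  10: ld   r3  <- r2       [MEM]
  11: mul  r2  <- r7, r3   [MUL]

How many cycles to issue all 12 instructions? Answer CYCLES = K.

CYCLES = 9

c0: i0 ld  no-port MEM/MEM
c1: i1 ld  no-port MEM/MUL
c2: i2,i3 mulh add  pair
c3: i4,i5 st blt  pair
c4: i6 st  no-port MEM/MEM
c5: i7 ld  RAW r5
c6: i8,i9 xor sll  pair
c7: i10 ld  no-port MEM/MUL
c8: i11 mul  tail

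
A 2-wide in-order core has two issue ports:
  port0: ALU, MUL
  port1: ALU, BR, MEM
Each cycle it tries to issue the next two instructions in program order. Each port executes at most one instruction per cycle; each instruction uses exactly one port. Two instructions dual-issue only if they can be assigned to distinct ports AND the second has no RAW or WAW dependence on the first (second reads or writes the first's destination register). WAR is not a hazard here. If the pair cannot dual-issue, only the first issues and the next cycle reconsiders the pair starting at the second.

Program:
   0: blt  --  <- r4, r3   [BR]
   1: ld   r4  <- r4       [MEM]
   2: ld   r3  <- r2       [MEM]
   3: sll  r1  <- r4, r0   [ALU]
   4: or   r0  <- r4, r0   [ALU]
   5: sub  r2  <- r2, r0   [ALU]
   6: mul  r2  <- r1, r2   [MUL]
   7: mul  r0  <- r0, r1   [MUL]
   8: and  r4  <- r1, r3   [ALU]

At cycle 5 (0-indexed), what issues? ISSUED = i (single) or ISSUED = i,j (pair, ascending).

ISSUED = 6

c0: i0 blt  no-port BR/MEM
c1: i1 ld  no-port MEM/MEM
c2: i2+i3 ld;sll  dual
c3: i4 or  RAW r0
c4: i5 sub  RAW+WAW r2
c5: i6 mul  no-port MUL/MUL
c6: i7+i8 mul;and  dual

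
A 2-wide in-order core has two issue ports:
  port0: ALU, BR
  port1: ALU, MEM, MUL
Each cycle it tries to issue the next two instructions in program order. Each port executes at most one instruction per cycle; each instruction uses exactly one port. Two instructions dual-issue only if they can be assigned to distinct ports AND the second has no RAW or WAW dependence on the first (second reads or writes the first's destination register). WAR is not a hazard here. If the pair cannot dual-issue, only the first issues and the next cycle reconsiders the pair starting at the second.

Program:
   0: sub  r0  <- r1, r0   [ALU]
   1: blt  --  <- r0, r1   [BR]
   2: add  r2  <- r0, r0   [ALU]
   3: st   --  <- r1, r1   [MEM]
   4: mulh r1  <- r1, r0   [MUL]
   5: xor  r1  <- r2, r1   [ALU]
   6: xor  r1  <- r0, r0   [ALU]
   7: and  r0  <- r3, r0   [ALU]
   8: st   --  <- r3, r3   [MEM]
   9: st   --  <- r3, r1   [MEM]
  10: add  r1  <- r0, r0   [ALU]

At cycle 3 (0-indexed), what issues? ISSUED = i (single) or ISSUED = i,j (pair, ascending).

ISSUED = 4

t=0 i0:sub.ALU ; RAW r0
t=1 i1&i2:blt.BR;add.ALU ; dual
t=2 i3:st.MEM ; no-port MEM/MUL
t=3 i4:mulh.MUL ; RAW+WAW r1
t=4 i5:xor.ALU ; WAW r1
t=5 i6&i7:xor.ALU;and.ALU ; dual
t=6 i8:st.MEM ; no-port MEM/MEM
t=7 i9&i10:st.MEM;add.ALU ; dual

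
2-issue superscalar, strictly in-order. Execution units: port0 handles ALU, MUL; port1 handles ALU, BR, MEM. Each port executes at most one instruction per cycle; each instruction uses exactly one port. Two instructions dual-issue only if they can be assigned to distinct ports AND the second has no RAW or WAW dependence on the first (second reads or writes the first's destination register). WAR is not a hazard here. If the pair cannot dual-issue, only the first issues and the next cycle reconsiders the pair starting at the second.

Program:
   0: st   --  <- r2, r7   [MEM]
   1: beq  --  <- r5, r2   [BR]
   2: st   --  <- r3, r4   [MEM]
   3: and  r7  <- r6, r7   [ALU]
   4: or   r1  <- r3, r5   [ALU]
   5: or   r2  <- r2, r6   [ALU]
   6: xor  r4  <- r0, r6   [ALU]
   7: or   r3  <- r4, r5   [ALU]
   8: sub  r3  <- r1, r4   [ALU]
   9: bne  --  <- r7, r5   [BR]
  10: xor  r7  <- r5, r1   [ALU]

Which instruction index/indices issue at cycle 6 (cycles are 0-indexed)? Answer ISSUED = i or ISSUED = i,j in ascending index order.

0. st.MEM @i0  | no-port MEM/BR
1. beq.BR @i1  | no-port BR/MEM
2. st.MEM+and.ALU @i2/i3  | dual
3. or.ALU+or.ALU @i4/i5  | dual
4. xor.ALU @i6  | RAW r4
5. or.ALU @i7  | WAW r3
6. sub.ALU+bne.BR @i8/i9  | dual
7. xor.ALU @i10  | tail

ISSUED = 8,9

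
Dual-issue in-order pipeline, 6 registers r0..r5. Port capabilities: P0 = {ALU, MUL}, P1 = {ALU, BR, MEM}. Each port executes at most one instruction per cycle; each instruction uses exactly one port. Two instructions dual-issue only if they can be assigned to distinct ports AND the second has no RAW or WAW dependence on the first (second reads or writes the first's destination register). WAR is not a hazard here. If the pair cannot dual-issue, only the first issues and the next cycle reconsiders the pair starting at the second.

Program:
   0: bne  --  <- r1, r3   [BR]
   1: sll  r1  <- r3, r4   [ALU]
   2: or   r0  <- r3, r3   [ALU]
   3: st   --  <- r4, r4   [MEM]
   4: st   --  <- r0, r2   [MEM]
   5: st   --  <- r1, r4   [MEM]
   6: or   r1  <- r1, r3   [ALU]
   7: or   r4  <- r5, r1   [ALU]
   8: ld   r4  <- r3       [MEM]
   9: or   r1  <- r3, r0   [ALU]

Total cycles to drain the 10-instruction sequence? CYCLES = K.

CYCLES = 6

0. bne sll @i0/i1  | 2-wide
1. or st @i2/i3  | 2-wide
2. st @i4  | no-port MEM/MEM
3. st or @i5/i6  | 2-wide
4. or @i7  | WAW r4
5. ld or @i8/i9  | 2-wide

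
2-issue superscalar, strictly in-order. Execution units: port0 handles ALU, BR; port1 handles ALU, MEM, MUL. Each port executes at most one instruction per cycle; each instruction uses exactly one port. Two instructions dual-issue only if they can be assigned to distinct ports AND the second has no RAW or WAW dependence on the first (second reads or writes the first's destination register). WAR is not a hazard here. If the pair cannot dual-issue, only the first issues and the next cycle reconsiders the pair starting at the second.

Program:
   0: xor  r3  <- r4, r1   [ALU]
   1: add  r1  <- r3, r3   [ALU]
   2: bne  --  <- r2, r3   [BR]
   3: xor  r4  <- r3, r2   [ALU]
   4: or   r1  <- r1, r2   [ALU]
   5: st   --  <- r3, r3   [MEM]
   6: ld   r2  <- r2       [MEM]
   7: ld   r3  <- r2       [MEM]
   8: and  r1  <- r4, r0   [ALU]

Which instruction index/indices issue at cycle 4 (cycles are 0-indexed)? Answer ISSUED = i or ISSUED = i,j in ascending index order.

ISSUED = 6

#0 head=0: xor.ALU i0 RAW r3
#1 head=1: add.ALU+bne.BR i1+i2 dual
#2 head=3: xor.ALU+or.ALU i3+i4 dual
#3 head=5: st.MEM i5 no-port MEM/MEM
#4 head=6: ld.MEM i6 no-port MEM/MEM
#5 head=7: ld.MEM+and.ALU i7+i8 dual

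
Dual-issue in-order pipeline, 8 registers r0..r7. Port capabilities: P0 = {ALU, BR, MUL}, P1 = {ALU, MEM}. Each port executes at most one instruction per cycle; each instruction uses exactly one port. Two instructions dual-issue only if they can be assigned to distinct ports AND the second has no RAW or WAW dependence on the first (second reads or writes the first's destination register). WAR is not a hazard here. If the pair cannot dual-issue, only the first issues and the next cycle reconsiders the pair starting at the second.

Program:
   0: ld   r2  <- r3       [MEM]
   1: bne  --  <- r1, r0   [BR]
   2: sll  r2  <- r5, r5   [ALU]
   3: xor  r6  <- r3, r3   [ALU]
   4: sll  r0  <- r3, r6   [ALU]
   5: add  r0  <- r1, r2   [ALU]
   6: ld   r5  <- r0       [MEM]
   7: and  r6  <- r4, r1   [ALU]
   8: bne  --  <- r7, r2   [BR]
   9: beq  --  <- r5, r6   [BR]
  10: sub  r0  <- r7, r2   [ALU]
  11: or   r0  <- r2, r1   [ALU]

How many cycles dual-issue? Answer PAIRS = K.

#0 head=0: ld;bne i0/i1 pair
#1 head=2: sll;xor i2/i3 pair
#2 head=4: sll i4 WAW r0
#3 head=5: add i5 RAW r0
#4 head=6: ld;and i6/i7 pair
#5 head=8: bne i8 no-port BR/BR
#6 head=9: beq;sub i9/i10 pair
#7 head=11: or i11 tail

PAIRS = 4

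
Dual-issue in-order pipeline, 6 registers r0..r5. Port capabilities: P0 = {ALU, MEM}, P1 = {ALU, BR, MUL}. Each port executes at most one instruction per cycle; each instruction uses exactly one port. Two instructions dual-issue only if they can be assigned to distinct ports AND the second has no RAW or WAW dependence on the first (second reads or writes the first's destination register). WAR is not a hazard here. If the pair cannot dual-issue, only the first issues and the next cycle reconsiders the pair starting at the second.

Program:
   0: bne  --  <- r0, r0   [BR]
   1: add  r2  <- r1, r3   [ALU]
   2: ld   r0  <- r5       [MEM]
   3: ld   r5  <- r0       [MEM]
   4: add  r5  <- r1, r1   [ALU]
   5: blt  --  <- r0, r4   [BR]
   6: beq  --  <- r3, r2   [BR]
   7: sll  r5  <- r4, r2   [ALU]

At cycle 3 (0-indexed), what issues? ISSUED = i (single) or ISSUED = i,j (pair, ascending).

0. bne.BR;add.ALU @i0&i1  | pair
1. ld.MEM @i2  | no-port MEM/MEM
2. ld.MEM @i3  | WAW r5
3. add.ALU;blt.BR @i4&i5  | pair
4. beq.BR;sll.ALU @i6&i7  | pair

ISSUED = 4,5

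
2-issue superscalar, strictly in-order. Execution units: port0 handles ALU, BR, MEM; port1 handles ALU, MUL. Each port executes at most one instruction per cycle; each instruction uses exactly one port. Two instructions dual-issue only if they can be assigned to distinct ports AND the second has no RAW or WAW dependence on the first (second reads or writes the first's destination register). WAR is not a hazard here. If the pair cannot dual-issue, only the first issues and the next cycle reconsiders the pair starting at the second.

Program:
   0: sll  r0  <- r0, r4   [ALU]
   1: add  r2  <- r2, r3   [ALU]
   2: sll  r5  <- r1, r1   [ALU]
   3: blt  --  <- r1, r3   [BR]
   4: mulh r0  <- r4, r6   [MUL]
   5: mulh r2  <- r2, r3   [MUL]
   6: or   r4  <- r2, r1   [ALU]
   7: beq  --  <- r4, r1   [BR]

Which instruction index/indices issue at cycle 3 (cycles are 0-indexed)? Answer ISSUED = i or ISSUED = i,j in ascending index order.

c0: i0,i1 sll.ALU/add.ALU  pair
c1: i2,i3 sll.ALU/blt.BR  pair
c2: i4 mulh.MUL  no-port MUL/MUL
c3: i5 mulh.MUL  RAW r2
c4: i6 or.ALU  RAW r4
c5: i7 beq.BR  tail

ISSUED = 5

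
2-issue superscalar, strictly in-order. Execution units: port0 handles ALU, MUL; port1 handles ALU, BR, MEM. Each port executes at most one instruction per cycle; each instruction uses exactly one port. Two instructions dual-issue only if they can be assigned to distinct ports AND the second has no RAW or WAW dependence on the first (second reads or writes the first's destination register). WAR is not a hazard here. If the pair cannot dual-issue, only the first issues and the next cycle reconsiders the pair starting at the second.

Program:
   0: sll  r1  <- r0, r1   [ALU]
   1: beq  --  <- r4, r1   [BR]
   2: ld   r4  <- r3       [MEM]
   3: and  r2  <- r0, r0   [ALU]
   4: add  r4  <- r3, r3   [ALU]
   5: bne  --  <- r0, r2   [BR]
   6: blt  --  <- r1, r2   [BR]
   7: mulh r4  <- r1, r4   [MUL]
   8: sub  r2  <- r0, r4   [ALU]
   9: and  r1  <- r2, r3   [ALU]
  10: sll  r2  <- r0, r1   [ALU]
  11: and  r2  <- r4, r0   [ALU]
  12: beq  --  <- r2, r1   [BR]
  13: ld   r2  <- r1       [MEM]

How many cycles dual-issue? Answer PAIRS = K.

PAIRS = 3

#0 head=0: sll.ALU i0 RAW r1
#1 head=1: beq.BR i1 no-port BR/MEM
#2 head=2: ld.MEM and.ALU i2,i3 pair
#3 head=4: add.ALU bne.BR i4,i5 pair
#4 head=6: blt.BR mulh.MUL i6,i7 pair
#5 head=8: sub.ALU i8 RAW r2
#6 head=9: and.ALU i9 RAW r1
#7 head=10: sll.ALU i10 WAW r2
#8 head=11: and.ALU i11 RAW r2
#9 head=12: beq.BR i12 no-port BR/MEM
#10 head=13: ld.MEM i13 tail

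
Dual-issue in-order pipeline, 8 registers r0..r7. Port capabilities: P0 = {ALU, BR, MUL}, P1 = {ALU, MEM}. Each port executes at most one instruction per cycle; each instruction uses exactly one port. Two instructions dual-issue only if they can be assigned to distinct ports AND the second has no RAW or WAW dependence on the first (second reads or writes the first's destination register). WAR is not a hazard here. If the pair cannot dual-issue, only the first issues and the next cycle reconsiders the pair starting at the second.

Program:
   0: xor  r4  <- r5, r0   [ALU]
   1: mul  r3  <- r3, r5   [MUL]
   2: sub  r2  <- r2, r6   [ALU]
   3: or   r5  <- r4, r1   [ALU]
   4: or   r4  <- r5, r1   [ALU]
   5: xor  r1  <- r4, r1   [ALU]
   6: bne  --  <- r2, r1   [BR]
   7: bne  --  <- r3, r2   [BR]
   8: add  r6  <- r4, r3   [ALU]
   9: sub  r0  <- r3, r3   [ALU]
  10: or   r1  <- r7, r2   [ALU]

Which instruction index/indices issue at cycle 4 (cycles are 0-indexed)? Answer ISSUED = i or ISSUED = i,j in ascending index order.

ISSUED = 6

c0: i0&i1 xor+mul  dual
c1: i2&i3 sub+or  dual
c2: i4 or  RAW r4
c3: i5 xor  RAW r1
c4: i6 bne  no-port BR/BR
c5: i7&i8 bne+add  dual
c6: i9&i10 sub+or  dual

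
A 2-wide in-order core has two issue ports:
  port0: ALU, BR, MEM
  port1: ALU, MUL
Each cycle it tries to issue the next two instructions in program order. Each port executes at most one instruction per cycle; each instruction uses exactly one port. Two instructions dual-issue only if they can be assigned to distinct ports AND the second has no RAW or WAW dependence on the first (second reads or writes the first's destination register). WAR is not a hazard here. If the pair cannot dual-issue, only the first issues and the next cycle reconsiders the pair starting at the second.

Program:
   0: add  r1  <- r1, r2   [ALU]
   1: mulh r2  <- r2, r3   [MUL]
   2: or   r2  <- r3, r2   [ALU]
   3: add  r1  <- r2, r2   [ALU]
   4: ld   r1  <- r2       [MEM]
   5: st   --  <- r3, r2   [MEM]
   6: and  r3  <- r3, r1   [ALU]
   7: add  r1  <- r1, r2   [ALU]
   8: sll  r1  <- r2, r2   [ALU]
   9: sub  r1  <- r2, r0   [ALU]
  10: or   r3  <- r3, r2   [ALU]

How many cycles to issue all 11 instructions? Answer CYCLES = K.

CYCLES = 8

0. add/mulh @i0,i1  | dual
1. or @i2  | RAW r2
2. add @i3  | WAW r1
3. ld @i4  | no-port MEM/MEM
4. st/and @i5,i6  | dual
5. add @i7  | WAW r1
6. sll @i8  | WAW r1
7. sub/or @i9,i10  | dual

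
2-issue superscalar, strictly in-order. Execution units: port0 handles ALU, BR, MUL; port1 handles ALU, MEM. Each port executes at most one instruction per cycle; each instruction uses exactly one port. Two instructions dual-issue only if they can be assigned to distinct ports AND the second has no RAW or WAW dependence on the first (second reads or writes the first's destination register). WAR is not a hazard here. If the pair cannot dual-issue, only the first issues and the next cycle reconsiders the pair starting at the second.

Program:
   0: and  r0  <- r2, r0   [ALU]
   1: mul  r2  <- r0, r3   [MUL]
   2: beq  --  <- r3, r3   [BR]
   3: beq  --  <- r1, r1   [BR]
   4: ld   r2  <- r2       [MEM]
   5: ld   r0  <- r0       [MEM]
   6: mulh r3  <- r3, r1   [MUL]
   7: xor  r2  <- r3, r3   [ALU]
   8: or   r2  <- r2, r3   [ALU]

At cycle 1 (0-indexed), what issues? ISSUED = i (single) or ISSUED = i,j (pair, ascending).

c0: i0 and  RAW r0
c1: i1 mul  no-port MUL/BR
c2: i2 beq  no-port BR/BR
c3: i3/i4 beq+ld  pair
c4: i5/i6 ld+mulh  pair
c5: i7 xor  RAW+WAW r2
c6: i8 or  tail

ISSUED = 1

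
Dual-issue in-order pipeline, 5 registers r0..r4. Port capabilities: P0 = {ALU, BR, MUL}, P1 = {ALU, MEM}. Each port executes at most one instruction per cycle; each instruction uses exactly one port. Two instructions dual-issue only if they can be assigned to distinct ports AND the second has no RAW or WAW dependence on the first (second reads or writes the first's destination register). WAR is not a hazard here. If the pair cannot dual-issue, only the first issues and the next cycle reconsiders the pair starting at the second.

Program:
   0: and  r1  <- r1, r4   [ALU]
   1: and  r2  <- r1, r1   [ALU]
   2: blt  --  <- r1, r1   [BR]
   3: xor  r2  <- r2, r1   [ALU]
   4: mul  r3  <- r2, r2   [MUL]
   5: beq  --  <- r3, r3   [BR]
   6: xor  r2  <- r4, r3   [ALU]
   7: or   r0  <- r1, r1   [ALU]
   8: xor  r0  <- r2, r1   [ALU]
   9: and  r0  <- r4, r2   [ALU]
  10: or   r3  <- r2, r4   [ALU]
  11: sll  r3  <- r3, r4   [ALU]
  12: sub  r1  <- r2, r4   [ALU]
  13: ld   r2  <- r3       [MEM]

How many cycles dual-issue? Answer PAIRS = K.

#0 head=0: and i0 RAW r1
#1 head=1: and/blt i1/i2 dual
#2 head=3: xor i3 RAW r2
#3 head=4: mul i4 no-port MUL/BR
#4 head=5: beq/xor i5/i6 dual
#5 head=7: or i7 WAW r0
#6 head=8: xor i8 WAW r0
#7 head=9: and/or i9/i10 dual
#8 head=11: sll/sub i11/i12 dual
#9 head=13: ld i13 tail

PAIRS = 4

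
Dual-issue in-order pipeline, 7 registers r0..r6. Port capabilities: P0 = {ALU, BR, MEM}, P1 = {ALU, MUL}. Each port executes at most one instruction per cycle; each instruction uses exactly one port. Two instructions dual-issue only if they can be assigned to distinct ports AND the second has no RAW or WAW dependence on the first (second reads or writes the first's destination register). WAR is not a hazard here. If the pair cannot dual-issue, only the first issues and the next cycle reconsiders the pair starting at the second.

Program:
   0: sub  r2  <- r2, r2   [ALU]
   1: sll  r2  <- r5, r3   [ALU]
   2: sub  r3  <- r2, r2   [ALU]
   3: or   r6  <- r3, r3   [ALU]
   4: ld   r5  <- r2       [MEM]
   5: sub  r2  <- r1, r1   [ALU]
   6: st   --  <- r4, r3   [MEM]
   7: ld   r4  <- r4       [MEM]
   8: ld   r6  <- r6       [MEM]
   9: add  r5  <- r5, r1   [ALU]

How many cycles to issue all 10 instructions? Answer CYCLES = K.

#0 head=0: sub.ALU i0 WAW r2
#1 head=1: sll.ALU i1 RAW r2
#2 head=2: sub.ALU i2 RAW r3
#3 head=3: or.ALU ld.MEM i3+i4 dual
#4 head=5: sub.ALU st.MEM i5+i6 dual
#5 head=7: ld.MEM i7 no-port MEM/MEM
#6 head=8: ld.MEM add.ALU i8+i9 dual

CYCLES = 7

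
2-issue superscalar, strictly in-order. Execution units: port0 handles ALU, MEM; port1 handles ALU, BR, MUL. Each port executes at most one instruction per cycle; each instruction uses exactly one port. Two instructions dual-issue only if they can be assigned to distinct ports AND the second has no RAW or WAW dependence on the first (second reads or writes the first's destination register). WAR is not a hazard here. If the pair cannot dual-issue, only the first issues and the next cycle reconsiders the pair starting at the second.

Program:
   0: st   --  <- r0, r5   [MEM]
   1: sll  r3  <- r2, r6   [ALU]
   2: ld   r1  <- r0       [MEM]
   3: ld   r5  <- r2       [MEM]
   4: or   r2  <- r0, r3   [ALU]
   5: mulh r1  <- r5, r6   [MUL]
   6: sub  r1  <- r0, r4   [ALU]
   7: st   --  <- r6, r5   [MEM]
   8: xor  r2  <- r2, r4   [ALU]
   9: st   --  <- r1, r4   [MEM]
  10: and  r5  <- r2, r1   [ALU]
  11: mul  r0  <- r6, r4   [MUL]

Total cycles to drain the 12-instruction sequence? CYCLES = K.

CYCLES = 7

0. st+sll @i0+i1  | dual
1. ld @i2  | no-port MEM/MEM
2. ld+or @i3+i4  | dual
3. mulh @i5  | WAW r1
4. sub+st @i6+i7  | dual
5. xor+st @i8+i9  | dual
6. and+mul @i10+i11  | dual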